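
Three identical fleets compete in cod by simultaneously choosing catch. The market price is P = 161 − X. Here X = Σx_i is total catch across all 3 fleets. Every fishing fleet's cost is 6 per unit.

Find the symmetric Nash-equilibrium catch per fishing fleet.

A representative fishing fleet's profit is π_i = x_i(161 − X) − 6x_i, with X = x_i + Σ_{j≠i} x_j.
First-order condition: 155 − 2x_i − Σ_{j≠i} x_j = 0.
Imposing symmetry (x_j = x for all j) turns Σ_{j≠i} x_j into 2x, so 155 = 4x and x = 38.75.

38.75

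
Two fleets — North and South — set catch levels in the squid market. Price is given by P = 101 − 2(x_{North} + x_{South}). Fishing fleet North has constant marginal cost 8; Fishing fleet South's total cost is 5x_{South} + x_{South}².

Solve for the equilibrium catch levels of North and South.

18.3, 9.9

Fishing fleet North's profit: π = x_{North}(101 − 2(x_{North} + x_{South})) − 8x_{North}.
∂π/∂x_{North} = 93 − 4x_{North} − 2x_{South} = 0, so x_{North} = 23.25 − 0.5x_{South}.
For South: ∂π/∂x_{South} = 96 − 6x_{South} − 2x_{North} = 0 ⇒ x_{South} = 16 − (1/3)x_{North}.
Substituting the second reaction function into the first: x_{North} = 23.25 − 0.5(16 − (1/3)x_{North}), which gives (5/6)x_{North} = 15.25 ⇒ x_{North} = 18.3.
Then x_{South} = 16 − (1/3)·18.3 = 9.9.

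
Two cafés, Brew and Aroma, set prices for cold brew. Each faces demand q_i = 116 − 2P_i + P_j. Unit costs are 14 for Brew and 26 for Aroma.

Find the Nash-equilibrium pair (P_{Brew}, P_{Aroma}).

Brew's profit: π = (P_{Brew} − 14)(116 − 2P_{Brew} + P_{Aroma}).
∂π/∂P_{Brew} = 144 − 4P_{Brew} + P_{Aroma} = 0 ⇒ P_{Brew} = 36 + 0.25P_{Aroma}.
Similarly P_{Aroma} = 42 + 0.25P_{Brew}.
Solving the two reaction functions simultaneously: (1 − (0.25)(0.25))P_{Brew} = 36 + 0.25·42, so 0.9375P_{Brew} = 46.5 and P_{Brew} = 49.6.
Then P_{Aroma} = 42 + 0.25·49.6 = 54.4.

49.6, 54.4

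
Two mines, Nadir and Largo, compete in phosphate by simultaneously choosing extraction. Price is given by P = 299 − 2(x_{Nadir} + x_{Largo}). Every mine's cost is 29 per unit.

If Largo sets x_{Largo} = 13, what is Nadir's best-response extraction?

Mine Nadir's profit: π = x_{Nadir}(299 − 2(x_{Nadir} + x_{Largo})) − 29x_{Nadir}.
∂π/∂x_{Nadir} = 270 − 4x_{Nadir} − 2x_{Largo} = 0, so x_{Nadir} = 67.5 − 0.5x_{Largo}.
At x_{Largo} = 13: x_{Nadir} = 67.5 − 0.5·13 = 61.

61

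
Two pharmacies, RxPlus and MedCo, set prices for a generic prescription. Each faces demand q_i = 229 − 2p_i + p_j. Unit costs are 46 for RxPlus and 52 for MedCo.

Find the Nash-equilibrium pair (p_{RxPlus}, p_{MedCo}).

107.8, 110.2

RxPlus's profit: π = (p_{RxPlus} − 46)(229 − 2p_{RxPlus} + p_{MedCo}).
∂π/∂p_{RxPlus} = 321 − 4p_{RxPlus} + p_{MedCo} = 0 ⇒ p_{RxPlus} = 80.25 + 0.25p_{MedCo}.
Similarly p_{MedCo} = 83.25 + 0.25p_{RxPlus}.
Plugging p_{MedCo} into RxPlus's best response: p_{RxPlus} = 80.25 + 0.25(83.25 + 0.25p_{RxPlus}) ⇒ 0.9375p_{RxPlus} = 101.0625, so p_{RxPlus} = 107.8.
Then p_{MedCo} = 83.25 + 0.25·107.8 = 110.2.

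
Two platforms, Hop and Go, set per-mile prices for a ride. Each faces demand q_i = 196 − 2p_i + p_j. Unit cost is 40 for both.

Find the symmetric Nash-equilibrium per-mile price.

Hop's profit: π = (p_{Hop} − 40)(196 − 2p_{Hop} + p_{Go}).
∂π/∂p_{Hop} = 276 − 4p_{Hop} + p_{Go} = 0 ⇒ p_{Hop} = 69 + 0.25p_{Go}.
Setting p_{Hop} = p_{Go} in the reaction function: p_{Hop} = 69 + 0.25p_{Hop}, so p_{Hop} = 69 / 0.75 = 92.

92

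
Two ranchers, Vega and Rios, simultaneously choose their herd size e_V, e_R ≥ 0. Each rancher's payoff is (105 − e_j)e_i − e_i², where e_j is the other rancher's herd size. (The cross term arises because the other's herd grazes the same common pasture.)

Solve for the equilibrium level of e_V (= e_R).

35

Vega's payoff is (105 − e_R)e_V − e_V².
∂π/∂e_V = 105 − e_R − 2e_V = 0, so e_V = 52.5 − 0.5e_R.
Setting e_V = e_R in the reaction function: e_V = 52.5 − 0.5e_V, so e_V = 52.5 / 1.5 = 35.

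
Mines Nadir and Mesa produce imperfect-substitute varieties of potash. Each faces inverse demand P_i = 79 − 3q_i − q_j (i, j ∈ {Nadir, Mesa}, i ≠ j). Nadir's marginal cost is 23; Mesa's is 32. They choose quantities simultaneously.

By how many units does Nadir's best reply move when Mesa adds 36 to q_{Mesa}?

Mine Nadir's profit: π = q_{Nadir}(79 − 3q_{Nadir} − q_{Mesa}) − 23q_{Nadir}.
∂π/∂q_{Nadir} = 56 − 6q_{Nadir} − q_{Mesa} = 0 ⇒ q_{Nadir} = 28/3 − (1/6)q_{Mesa}.
The reaction-function slope is −1/6, so a 36-unit rise in q_{Mesa} moves q_{Nadir} by −1/6 × 36 = −6. Nadir's best response falls — the actions are strategic substitutes.

-6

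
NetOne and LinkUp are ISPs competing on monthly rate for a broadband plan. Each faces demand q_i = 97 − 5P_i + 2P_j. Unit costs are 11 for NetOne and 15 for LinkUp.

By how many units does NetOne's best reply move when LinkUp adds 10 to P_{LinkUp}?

NetOne's profit: π = (P_{NetOne} − 11)(97 − 5P_{NetOne} + 2P_{LinkUp}).
∂π/∂P_{NetOne} = 152 − 10P_{NetOne} + 2P_{LinkUp} = 0 ⇒ P_{NetOne} = 15.2 + 0.2P_{LinkUp}.
The reaction-function slope is 0.2, so a 10-unit rise in P_{LinkUp} moves P_{NetOne} by 0.2 × 10 = 2. NetOne's best response rises — the actions are strategic complements.

2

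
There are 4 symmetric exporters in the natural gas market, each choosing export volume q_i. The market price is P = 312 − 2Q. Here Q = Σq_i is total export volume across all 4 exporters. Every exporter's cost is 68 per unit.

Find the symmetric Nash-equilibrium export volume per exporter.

24.4

A representative exporter's profit is π_i = q_i(312 − 2Q) − 68q_i, with Q = q_i + Σ_{j≠i} q_j.
First-order condition: 244 − 4q_i − 2Σ_{j≠i} q_j = 0.
In a symmetric equilibrium every exporter chooses the same q, so Σ_{j≠i} q_j = 3q. The condition becomes 244 − 10q = 0, giving q = 244/10 = 24.4.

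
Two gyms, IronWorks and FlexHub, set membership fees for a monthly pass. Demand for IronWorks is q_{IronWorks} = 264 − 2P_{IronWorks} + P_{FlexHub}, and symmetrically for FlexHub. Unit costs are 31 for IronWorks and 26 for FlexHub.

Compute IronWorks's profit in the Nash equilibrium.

11858

IronWorks's profit: π = (P_{IronWorks} − 31)(264 − 2P_{IronWorks} + P_{FlexHub}).
∂π/∂P_{IronWorks} = 326 − 4P_{IronWorks} + P_{FlexHub} = 0 ⇒ P_{IronWorks} = 81.5 + 0.25P_{FlexHub}.
Similarly P_{FlexHub} = 79 + 0.25P_{IronWorks}.
Solving the two reaction functions simultaneously: (1 − (0.25)(0.25))P_{IronWorks} = 81.5 + 0.25·79, so 0.9375P_{IronWorks} = 101.25 and P_{IronWorks} = 108.
Then P_{FlexHub} = 79 + 0.25·108 = 106.
q_{IronWorks} = 264 − 2·108 + 106 = 154.
Profit = (108 − 31)·154 = 11858.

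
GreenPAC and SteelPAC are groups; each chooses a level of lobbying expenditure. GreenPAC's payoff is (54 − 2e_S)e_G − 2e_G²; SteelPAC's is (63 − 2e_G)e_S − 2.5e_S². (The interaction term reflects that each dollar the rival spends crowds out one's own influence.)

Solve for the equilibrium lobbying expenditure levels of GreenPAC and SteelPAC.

Expanding GreenPAC's payoff: 54e_G − 2e_Se_G − 2e_G².
∂π/∂e_G = 54 − 2e_S − 4e_G = 0, so e_G = 13.5 − 0.5e_S.
Likewise for SteelPAC: e_S = 12.6 − 0.4e_G.
Solving the two reaction functions simultaneously: (1 − (−0.5)(−0.4))e_G = 13.5 − 0.5·12.6, so 0.8e_G = 7.2 and e_G = 9.
Then e_S = 12.6 − 0.4·9 = 9.

9, 9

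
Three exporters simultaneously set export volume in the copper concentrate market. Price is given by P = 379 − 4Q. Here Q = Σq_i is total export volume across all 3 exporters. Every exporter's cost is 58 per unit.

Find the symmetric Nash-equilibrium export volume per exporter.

20.0625

A representative exporter's profit is π_i = q_i(379 − 4Q) − 58q_i, with Q = q_i + Σ_{j≠i} q_j.
First-order condition: 321 − 8q_i − 4Σ_{j≠i} q_j = 0.
In a symmetric equilibrium every exporter chooses the same q, so Σ_{j≠i} q_j = 2q. The condition becomes 321 − 16q = 0, giving q = 321/16 = 20.0625.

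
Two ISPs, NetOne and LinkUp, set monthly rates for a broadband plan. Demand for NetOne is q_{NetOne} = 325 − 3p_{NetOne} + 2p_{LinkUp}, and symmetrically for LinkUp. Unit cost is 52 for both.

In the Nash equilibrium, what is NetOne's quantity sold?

204.75

NetOne's profit: π = (p_{NetOne} − 52)(325 − 3p_{NetOne} + 2p_{LinkUp}).
∂π/∂p_{NetOne} = 481 − 6p_{NetOne} + 2p_{LinkUp} = 0 ⇒ p_{NetOne} = 481/6 + (1/3)p_{LinkUp}.
By symmetry p_{LinkUp} = p_{NetOne}; substituting into the reaction function, (2/3)p_{NetOne} = 481/6 and p_{NetOne} = 120.25.
q_{NetOne} = 325 − 3·120.25 + 2·120.25 = 204.75.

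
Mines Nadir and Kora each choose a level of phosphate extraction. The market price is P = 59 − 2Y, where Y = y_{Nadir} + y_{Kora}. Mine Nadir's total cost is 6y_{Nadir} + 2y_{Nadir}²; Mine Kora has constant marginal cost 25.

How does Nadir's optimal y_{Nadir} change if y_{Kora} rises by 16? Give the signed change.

Mine Nadir's profit: π = y_{Nadir}(59 − 2(y_{Nadir} + y_{Kora})) − 6y_{Nadir} − 2y_{Nadir}².
∂π/∂y_{Nadir} = 53 − 8y_{Nadir} − 2y_{Kora} = 0, so y_{Nadir} = 6.625 − 0.25y_{Kora}.
The reaction-function slope is −0.25, so a 16-unit rise in y_{Kora} moves y_{Nadir} by −0.25 × 16 = −4. Nadir's best response falls — the actions are strategic substitutes.

-4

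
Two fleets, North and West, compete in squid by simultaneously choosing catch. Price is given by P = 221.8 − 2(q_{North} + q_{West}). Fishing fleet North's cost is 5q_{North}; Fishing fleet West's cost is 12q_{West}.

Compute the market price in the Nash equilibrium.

79.6

Fishing fleet North's profit: π = q_{North}(221.8 − 2(q_{North} + q_{West})) − 5q_{North}.
∂π/∂q_{North} = 216.8 − 4q_{North} − 2q_{West} = 0, so q_{North} = 54.2 − 0.5q_{West}.
By the same steps for West: q_{West} = 52.45 − 0.5q_{North}.
Solving the two reaction functions simultaneously: (1 − (−0.5)(−0.5))q_{North} = 54.2 − 0.5·52.45, so 0.75q_{North} = 27.975 and q_{North} = 37.3.
Then q_{West} = 52.45 − 0.5·37.3 = 33.8.
Equilibrium price: P = 221.8 − 2·71.1 = 79.6.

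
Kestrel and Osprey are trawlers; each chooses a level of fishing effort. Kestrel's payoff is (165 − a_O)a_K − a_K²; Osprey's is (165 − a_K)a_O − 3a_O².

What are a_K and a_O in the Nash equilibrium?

75, 15

Expanding Kestrel's payoff: 165a_K − a_Oa_K − a_K².
∂π/∂a_K = 165 − a_O − 2a_K = 0, so a_K = 82.5 − 0.5a_O.
Likewise for Osprey: a_O = 27.5 − (1/6)a_K.
Plugging a_O into Kestrel's best response: a_K = 82.5 − 0.5(27.5 − (1/6)a_K) ⇒ (11/12)a_K = 68.75, so a_K = 75.
Then a_O = 27.5 − (1/6)·75 = 15.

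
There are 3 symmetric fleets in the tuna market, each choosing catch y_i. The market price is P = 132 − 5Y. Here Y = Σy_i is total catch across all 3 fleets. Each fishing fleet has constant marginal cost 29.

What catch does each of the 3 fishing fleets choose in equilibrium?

A representative fishing fleet's profit is π_i = y_i(132 − 5Y) − 29y_i, with Y = y_i + Σ_{j≠i} y_j.
First-order condition: 103 − 10y_i − 5Σ_{j≠i} y_j = 0.
Imposing symmetry (y_j = y for all j) turns Σ_{j≠i} y_j into 2y, so 103 = 20y and y = 5.15.

5.15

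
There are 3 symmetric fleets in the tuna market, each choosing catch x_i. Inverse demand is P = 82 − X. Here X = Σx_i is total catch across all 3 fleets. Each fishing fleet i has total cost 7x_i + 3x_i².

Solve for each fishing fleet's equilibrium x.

7.5

A representative fishing fleet's profit is π_i = x_i(82 − X) − 7x_i − 3x_i², with X = x_i + Σ_{j≠i} x_j.
First-order condition: 75 − 8x_i − Σ_{j≠i} x_j = 0.
In a symmetric equilibrium every fishing fleet chooses the same x, so Σ_{j≠i} x_j = 2x. The condition becomes 75 − 10x = 0, giving x = 75/10 = 7.5.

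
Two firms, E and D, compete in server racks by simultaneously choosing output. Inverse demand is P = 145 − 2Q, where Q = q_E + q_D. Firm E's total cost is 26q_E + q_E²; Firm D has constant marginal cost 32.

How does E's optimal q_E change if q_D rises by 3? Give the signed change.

-1

Firm E's profit: π = q_E(145 − 2(q_E + q_D)) − 26q_E − q_E².
∂π/∂q_E = 119 − 6q_E − 2q_D = 0, so q_E = 119/6 − (1/3)q_D.
The reaction-function slope is −1/3, so a 3-unit rise in q_D moves q_E by −1/3 × 3 = −1. E's best response falls — the actions are strategic substitutes.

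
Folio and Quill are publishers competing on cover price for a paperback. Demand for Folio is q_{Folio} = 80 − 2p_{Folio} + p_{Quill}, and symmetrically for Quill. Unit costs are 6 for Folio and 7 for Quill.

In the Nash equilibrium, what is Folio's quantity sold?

Folio's profit: π = (p_{Folio} − 6)(80 − 2p_{Folio} + p_{Quill}).
∂π/∂p_{Folio} = 92 − 4p_{Folio} + p_{Quill} = 0 ⇒ p_{Folio} = 23 + 0.25p_{Quill}.
Similarly p_{Quill} = 23.5 + 0.25p_{Folio}.
Plugging p_{Quill} into Folio's best response: p_{Folio} = 23 + 0.25(23.5 + 0.25p_{Folio}) ⇒ 0.9375p_{Folio} = 28.875, so p_{Folio} = 30.8.
Then p_{Quill} = 23.5 + 0.25·30.8 = 31.2.
q_{Folio} = 80 − 2·30.8 + 31.2 = 49.6.

49.6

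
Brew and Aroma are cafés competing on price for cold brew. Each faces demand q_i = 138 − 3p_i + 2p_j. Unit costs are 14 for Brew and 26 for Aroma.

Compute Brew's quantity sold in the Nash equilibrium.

Brew's profit: π = (p_{Brew} − 14)(138 − 3p_{Brew} + 2p_{Aroma}).
∂π/∂p_{Brew} = 180 − 6p_{Brew} + 2p_{Aroma} = 0 ⇒ p_{Brew} = 30 + (1/3)p_{Aroma}.
Similarly p_{Aroma} = 36 + (1/3)p_{Brew}.
Plugging p_{Aroma} into Brew's best response: p_{Brew} = 30 + (1/3)(36 + (1/3)p_{Brew}) ⇒ (8/9)p_{Brew} = 42, so p_{Brew} = 47.25.
Then p_{Aroma} = 36 + (1/3)·47.25 = 51.75.
q_{Brew} = 138 − 3·47.25 + 2·51.75 = 99.75.

99.75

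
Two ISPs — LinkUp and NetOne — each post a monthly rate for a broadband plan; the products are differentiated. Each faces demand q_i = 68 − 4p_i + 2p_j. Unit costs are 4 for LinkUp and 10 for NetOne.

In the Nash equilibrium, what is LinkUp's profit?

LinkUp's profit: π = (p_{LinkUp} − 4)(68 − 4p_{LinkUp} + 2p_{NetOne}).
∂π/∂p_{LinkUp} = 84 − 8p_{LinkUp} + 2p_{NetOne} = 0 ⇒ p_{LinkUp} = 10.5 + 0.25p_{NetOne}.
Similarly p_{NetOne} = 13.5 + 0.25p_{LinkUp}.
Plugging p_{NetOne} into LinkUp's best response: p_{LinkUp} = 10.5 + 0.25(13.5 + 0.25p_{LinkUp}) ⇒ 0.9375p_{LinkUp} = 13.875, so p_{LinkUp} = 14.8.
Then p_{NetOne} = 13.5 + 0.25·14.8 = 17.2.
q_{LinkUp} = 68 − 4·14.8 + 2·17.2 = 43.2.
Profit = (14.8 − 4)·43.2 = 466.56.

466.56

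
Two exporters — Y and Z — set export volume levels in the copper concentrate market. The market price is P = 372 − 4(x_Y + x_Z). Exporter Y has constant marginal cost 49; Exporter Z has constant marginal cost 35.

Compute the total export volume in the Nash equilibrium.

Exporter Y's profit: π = x_Y(372 − 4(x_Y + x_Z)) − 49x_Y.
∂π/∂x_Y = 323 − 8x_Y − 4x_Z = 0, so x_Y = 40.375 − 0.5x_Z.
By the same steps for Z: x_Z = 42.125 − 0.5x_Y.
Substituting the second reaction function into the first: x_Y = 40.375 − 0.5(42.125 − 0.5x_Y), which gives 0.75x_Y = 19.3125 ⇒ x_Y = 25.75.
Then x_Z = 42.125 − 0.5·25.75 = 29.25.
Total export volume: 25.75 + 29.25 = 55.

55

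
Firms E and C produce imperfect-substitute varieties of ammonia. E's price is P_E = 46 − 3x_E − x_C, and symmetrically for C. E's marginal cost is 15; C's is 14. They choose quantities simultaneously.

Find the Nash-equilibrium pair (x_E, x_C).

Firm E's profit: π = x_E(46 − 3x_E − x_C) − 15x_E.
∂π/∂x_E = 31 − 6x_E − x_C = 0 ⇒ x_E = 31/6 − (1/6)x_C.
Similarly x_C = 16/3 − (1/6)x_E.
Plugging x_C into E's best response: x_E = 31/6 − (1/6)(16/3 − (1/6)x_E) ⇒ (35/36)x_E = 77/18, so x_E = 4.4.
Then x_C = 16/3 − (1/6)·4.4 = 4.6.

4.4, 4.6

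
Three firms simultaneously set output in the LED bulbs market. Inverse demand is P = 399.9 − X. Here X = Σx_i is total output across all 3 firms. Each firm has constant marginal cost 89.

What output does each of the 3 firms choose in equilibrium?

77.725

A representative firm's profit is π_i = x_i(399.9 − X) − 89x_i, with X = x_i + Σ_{j≠i} x_j.
First-order condition: 310.9 − 2x_i − Σ_{j≠i} x_j = 0.
In a symmetric equilibrium every firm chooses the same x, so Σ_{j≠i} x_j = 2x. The condition becomes 310.9 − 4x = 0, giving x = 310.9/4 = 77.725.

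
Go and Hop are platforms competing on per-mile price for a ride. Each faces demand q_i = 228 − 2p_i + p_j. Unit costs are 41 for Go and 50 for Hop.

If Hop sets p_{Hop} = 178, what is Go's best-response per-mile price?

122

Go's profit: π = (p_{Go} − 41)(228 − 2p_{Go} + p_{Hop}).
∂π/∂p_{Go} = 310 − 4p_{Go} + p_{Hop} = 0 ⇒ p_{Go} = 77.5 + 0.25p_{Hop}.
At p_{Hop} = 178: p_{Go} = 77.5 + 0.25·178 = 122.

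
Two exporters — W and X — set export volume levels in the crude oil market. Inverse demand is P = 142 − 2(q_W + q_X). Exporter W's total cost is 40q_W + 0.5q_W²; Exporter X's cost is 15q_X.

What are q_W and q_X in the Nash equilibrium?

Exporter W's profit: π = q_W(142 − 2(q_W + q_X)) − 40q_W − 0.5q_W².
∂π/∂q_W = 102 − 5q_W − 2q_X = 0, so q_W = 20.4 − 0.4q_X.
For X: ∂π/∂q_X = 127 − 4q_X − 2q_W = 0 ⇒ q_X = 31.75 − 0.5q_W.
Substituting the second reaction function into the first: q_W = 20.4 − 0.4(31.75 − 0.5q_W), which gives 0.8q_W = 7.7 ⇒ q_W = 9.625.
Then q_X = 31.75 − 0.5·9.625 = 26.9375.

9.625, 26.9375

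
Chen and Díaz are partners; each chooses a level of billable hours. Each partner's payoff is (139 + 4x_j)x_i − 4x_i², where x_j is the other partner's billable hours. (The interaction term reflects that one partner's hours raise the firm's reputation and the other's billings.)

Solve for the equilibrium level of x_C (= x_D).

34.75

Chen's payoff is (139 + 4x_D)x_C − 4x_C².
∂π/∂x_C = 139 + 4x_D − 8x_C = 0, so x_C = 17.375 + 0.5x_D.
Setting x_C = x_D in the reaction function: x_C = 17.375 + 0.5x_C, so x_C = 17.375 / 0.5 = 34.75.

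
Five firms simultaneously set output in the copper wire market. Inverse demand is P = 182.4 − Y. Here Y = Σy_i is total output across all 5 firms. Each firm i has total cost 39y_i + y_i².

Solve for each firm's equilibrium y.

A representative firm's profit is π_i = y_i(182.4 − Y) − 39y_i − y_i², with Y = y_i + Σ_{j≠i} y_j.
First-order condition: 143.4 − 4y_i − Σ_{j≠i} y_j = 0.
Imposing symmetry (y_j = y for all j) turns Σ_{j≠i} y_j into 4y, so 143.4 = 8y and y = 17.925.

17.925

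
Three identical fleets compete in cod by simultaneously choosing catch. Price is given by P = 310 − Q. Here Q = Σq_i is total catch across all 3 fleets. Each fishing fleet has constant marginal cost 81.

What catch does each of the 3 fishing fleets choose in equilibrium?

57.25

A representative fishing fleet's profit is π_i = q_i(310 − Q) − 81q_i, with Q = q_i + Σ_{j≠i} q_j.
First-order condition: 229 − 2q_i − Σ_{j≠i} q_j = 0.
In a symmetric equilibrium every fishing fleet chooses the same q, so Σ_{j≠i} q_j = 2q. The condition becomes 229 − 4q = 0, giving q = 229/4 = 57.25.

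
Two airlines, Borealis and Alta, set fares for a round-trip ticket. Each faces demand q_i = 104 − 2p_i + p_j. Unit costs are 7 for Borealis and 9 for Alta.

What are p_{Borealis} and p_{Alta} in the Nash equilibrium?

39.6, 40.4

Borealis's profit: π = (p_{Borealis} − 7)(104 − 2p_{Borealis} + p_{Alta}).
∂π/∂p_{Borealis} = 118 − 4p_{Borealis} + p_{Alta} = 0 ⇒ p_{Borealis} = 29.5 + 0.25p_{Alta}.
Similarly p_{Alta} = 30.5 + 0.25p_{Borealis}.
Substituting the second reaction function into the first: p_{Borealis} = 29.5 + 0.25(30.5 + 0.25p_{Borealis}), which gives 0.9375p_{Borealis} = 37.125 ⇒ p_{Borealis} = 39.6.
Then p_{Alta} = 30.5 + 0.25·39.6 = 40.4.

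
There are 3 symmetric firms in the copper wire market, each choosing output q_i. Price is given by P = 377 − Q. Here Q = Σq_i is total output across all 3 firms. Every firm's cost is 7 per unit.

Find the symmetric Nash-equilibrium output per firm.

92.5

A representative firm's profit is π_i = q_i(377 − Q) − 7q_i, with Q = q_i + Σ_{j≠i} q_j.
First-order condition: 370 − 2q_i − Σ_{j≠i} q_j = 0.
With identical firms, set every q_j = q: then 370 − 2q − 2q = 0, i.e. q = 370/4 = 92.5.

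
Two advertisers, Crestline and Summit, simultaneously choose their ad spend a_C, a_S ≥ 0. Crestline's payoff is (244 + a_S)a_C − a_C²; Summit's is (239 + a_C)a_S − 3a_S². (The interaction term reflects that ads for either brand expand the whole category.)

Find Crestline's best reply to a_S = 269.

256.5

Expanding Crestline's payoff: 244a_C + a_Sa_C − a_C².
∂π/∂a_C = 244 + a_S − 2a_C = 0, so a_C = 122 + 0.5a_S.
At a_S = 269: a_C = 122 + 0.5·269 = 256.5.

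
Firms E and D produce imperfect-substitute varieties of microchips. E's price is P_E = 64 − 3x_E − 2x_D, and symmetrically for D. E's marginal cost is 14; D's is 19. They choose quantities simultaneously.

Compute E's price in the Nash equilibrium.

Firm E's profit: π = x_E(64 − 3x_E − 2x_D) − 14x_E.
∂π/∂x_E = 50 − 6x_E − 2x_D = 0 ⇒ x_E = 25/3 − (1/3)x_D.
Similarly x_D = 7.5 − (1/3)x_E.
Solving the two reaction functions simultaneously: (1 − (−1/3)(−1/3))x_E = 25/3 − (1/3)·7.5, so (8/9)x_E = 35/6 and x_E = 6.5625.
Then x_D = 7.5 − (1/3)·6.5625 = 5.3125.
P_E = 64 − 3·6.5625 − 2·5.3125 = 33.6875.

33.6875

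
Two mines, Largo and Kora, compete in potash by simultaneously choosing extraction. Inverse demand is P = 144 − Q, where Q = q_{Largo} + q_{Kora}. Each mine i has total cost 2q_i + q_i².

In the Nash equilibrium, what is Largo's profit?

1613.12

Mine Largo's profit: π = q_{Largo}(144 − (q_{Largo} + q_{Kora})) − 2q_{Largo} − q_{Largo}².
∂π/∂q_{Largo} = 142 − 4q_{Largo} − q_{Kora} = 0, so q_{Largo} = 35.5 − 0.25q_{Kora}.
The game is symmetric, so in equilibrium q_{Kora} = q_{Largo}: the reaction function gives 1.25q_{Largo} = 35.5, hence q_{Largo} = 28.4.
Price P = 144 − 56.8 = 87.2.
Largo's profit: (87.2 − 2)·28.4 − (28.4)² = 1613.12.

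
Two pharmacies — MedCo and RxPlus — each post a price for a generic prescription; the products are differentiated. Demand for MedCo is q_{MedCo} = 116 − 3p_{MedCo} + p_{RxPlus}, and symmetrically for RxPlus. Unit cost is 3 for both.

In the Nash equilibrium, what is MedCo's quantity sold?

MedCo's profit: π = (p_{MedCo} − 3)(116 − 3p_{MedCo} + p_{RxPlus}).
∂π/∂p_{MedCo} = 125 − 6p_{MedCo} + p_{RxPlus} = 0 ⇒ p_{MedCo} = 125/6 + (1/6)p_{RxPlus}.
The game is symmetric, so in equilibrium p_{RxPlus} = p_{MedCo}: the reaction function gives (5/6)p_{MedCo} = 125/6, hence p_{MedCo} = 25.
q_{MedCo} = 116 − 3·25 + 25 = 66.

66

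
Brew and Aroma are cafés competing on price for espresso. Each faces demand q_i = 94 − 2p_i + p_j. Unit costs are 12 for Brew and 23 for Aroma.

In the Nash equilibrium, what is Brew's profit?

1658.88

Brew's profit: π = (p_{Brew} − 12)(94 − 2p_{Brew} + p_{Aroma}).
∂π/∂p_{Brew} = 118 − 4p_{Brew} + p_{Aroma} = 0 ⇒ p_{Brew} = 29.5 + 0.25p_{Aroma}.
Similarly p_{Aroma} = 35 + 0.25p_{Brew}.
Solving the two reaction functions simultaneously: (1 − (0.25)(0.25))p_{Brew} = 29.5 + 0.25·35, so 0.9375p_{Brew} = 38.25 and p_{Brew} = 40.8.
Then p_{Aroma} = 35 + 0.25·40.8 = 45.2.
q_{Brew} = 94 − 2·40.8 + 45.2 = 57.6.
Profit = (40.8 − 12)·57.6 = 1658.88.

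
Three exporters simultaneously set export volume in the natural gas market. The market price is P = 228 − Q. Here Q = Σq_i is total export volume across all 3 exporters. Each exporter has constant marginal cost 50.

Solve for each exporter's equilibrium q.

A representative exporter's profit is π_i = q_i(228 − Q) − 50q_i, with Q = q_i + Σ_{j≠i} q_j.
First-order condition: 178 − 2q_i − Σ_{j≠i} q_j = 0.
In a symmetric equilibrium every exporter chooses the same q, so Σ_{j≠i} q_j = 2q. The condition becomes 178 − 4q = 0, giving q = 178/4 = 44.5.

44.5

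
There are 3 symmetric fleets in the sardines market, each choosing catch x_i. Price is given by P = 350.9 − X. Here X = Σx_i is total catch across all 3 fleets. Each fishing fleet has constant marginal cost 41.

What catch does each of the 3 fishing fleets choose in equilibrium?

A representative fishing fleet's profit is π_i = x_i(350.9 − X) − 41x_i, with X = x_i + Σ_{j≠i} x_j.
First-order condition: 309.9 − 2x_i − Σ_{j≠i} x_j = 0.
Imposing symmetry (x_j = x for all j) turns Σ_{j≠i} x_j into 2x, so 309.9 = 4x and x = 77.475.

77.475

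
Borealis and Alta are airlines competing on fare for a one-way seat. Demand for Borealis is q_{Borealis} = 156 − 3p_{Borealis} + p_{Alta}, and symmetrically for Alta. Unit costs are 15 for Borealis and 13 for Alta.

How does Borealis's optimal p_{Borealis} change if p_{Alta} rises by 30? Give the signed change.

Borealis's profit: π = (p_{Borealis} − 15)(156 − 3p_{Borealis} + p_{Alta}).
∂π/∂p_{Borealis} = 201 − 6p_{Borealis} + p_{Alta} = 0 ⇒ p_{Borealis} = 33.5 + (1/6)p_{Alta}.
The reaction-function slope is 1/6, so a 30-unit rise in p_{Alta} moves p_{Borealis} by 1/6 × 30 = 5. Borealis's best response rises — the actions are strategic complements.

5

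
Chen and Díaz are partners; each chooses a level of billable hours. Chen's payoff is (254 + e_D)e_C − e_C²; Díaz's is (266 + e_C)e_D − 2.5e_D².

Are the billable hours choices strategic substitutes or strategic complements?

strategic complements

Expanding Chen's payoff: 254e_C + e_De_C − e_C².
∂π/∂e_C = 254 + e_D − 2e_C = 0, so e_C = 127 + 0.5e_D.
The best-response slope de_C/de_D = 0.5 > 0: the reaction function is upward-sloping, so the choices are strategic complements.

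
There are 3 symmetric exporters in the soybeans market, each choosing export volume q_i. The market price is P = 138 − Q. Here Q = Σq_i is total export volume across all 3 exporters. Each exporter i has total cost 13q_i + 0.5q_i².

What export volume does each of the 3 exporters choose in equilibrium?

25

A representative exporter's profit is π_i = q_i(138 − Q) − 13q_i − 0.5q_i², with Q = q_i + Σ_{j≠i} q_j.
First-order condition: 125 − 3q_i − Σ_{j≠i} q_j = 0.
Imposing symmetry (q_j = q for all j) turns Σ_{j≠i} q_j into 2q, so 125 = 5q and q = 25.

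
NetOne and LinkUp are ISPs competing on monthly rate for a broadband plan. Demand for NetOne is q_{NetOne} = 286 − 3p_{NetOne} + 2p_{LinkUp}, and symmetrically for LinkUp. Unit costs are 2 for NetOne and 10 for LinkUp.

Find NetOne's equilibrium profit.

15768.75

NetOne's profit: π = (p_{NetOne} − 2)(286 − 3p_{NetOne} + 2p_{LinkUp}).
∂π/∂p_{NetOne} = 292 − 6p_{NetOne} + 2p_{LinkUp} = 0 ⇒ p_{NetOne} = 146/3 + (1/3)p_{LinkUp}.
Similarly p_{LinkUp} = 158/3 + (1/3)p_{NetOne}.
Substituting the second reaction function into the first: p_{NetOne} = 146/3 + (1/3)(158/3 + (1/3)p_{NetOne}), which gives (8/9)p_{NetOne} = 596/9 ⇒ p_{NetOne} = 74.5.
Then p_{LinkUp} = 158/3 + (1/3)·74.5 = 77.5.
q_{NetOne} = 286 − 3·74.5 + 2·77.5 = 217.5.
Profit = (74.5 − 2)·217.5 = 15768.75.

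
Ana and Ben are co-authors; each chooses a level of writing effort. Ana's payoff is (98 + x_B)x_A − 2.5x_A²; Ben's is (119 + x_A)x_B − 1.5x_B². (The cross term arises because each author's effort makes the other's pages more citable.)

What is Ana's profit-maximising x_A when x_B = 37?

Expanding Ana's payoff: 98x_A + x_Bx_A − 2.5x_A².
∂π/∂x_A = 98 + x_B − 5x_A = 0, so x_A = 19.6 + 0.2x_B.
At x_B = 37: x_A = 19.6 + 0.2·37 = 27.

27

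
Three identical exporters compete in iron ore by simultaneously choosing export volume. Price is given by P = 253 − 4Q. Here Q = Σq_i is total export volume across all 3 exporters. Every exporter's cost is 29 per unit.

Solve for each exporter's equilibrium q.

A representative exporter's profit is π_i = q_i(253 − 4Q) − 29q_i, with Q = q_i + Σ_{j≠i} q_j.
First-order condition: 224 − 8q_i − 4Σ_{j≠i} q_j = 0.
Imposing symmetry (q_j = q for all j) turns Σ_{j≠i} q_j into 2q, so 224 = 16q and q = 14.

14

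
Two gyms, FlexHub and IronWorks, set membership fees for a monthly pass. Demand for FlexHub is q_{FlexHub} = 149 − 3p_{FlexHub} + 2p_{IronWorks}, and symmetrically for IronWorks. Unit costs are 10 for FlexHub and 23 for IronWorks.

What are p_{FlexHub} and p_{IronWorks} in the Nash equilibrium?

47.1875, 52.0625

FlexHub's profit: π = (p_{FlexHub} − 10)(149 − 3p_{FlexHub} + 2p_{IronWorks}).
∂π/∂p_{FlexHub} = 179 − 6p_{FlexHub} + 2p_{IronWorks} = 0 ⇒ p_{FlexHub} = 179/6 + (1/3)p_{IronWorks}.
Similarly p_{IronWorks} = 109/3 + (1/3)p_{FlexHub}.
Plugging p_{IronWorks} into FlexHub's best response: p_{FlexHub} = 179/6 + (1/3)(109/3 + (1/3)p_{FlexHub}) ⇒ (8/9)p_{FlexHub} = 755/18, so p_{FlexHub} = 47.1875.
Then p_{IronWorks} = 109/3 + (1/3)·47.1875 = 52.0625.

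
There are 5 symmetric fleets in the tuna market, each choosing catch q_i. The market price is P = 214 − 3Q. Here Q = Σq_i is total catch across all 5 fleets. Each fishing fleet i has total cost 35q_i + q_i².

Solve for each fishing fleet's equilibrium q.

8.95

A representative fishing fleet's profit is π_i = q_i(214 − 3Q) − 35q_i − q_i², with Q = q_i + Σ_{j≠i} q_j.
First-order condition: 179 − 8q_i − 3Σ_{j≠i} q_j = 0.
In a symmetric equilibrium every fishing fleet chooses the same q, so Σ_{j≠i} q_j = 4q. The condition becomes 179 − 20q = 0, giving q = 179/20 = 8.95.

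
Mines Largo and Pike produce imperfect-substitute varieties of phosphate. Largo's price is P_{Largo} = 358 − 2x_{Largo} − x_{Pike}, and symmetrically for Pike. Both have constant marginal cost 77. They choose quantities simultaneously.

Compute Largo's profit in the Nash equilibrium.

Mine Largo's profit: π = x_{Largo}(358 − 2x_{Largo} − x_{Pike}) − 77x_{Largo}.
∂π/∂x_{Largo} = 281 − 4x_{Largo} − x_{Pike} = 0 ⇒ x_{Largo} = 70.25 − 0.25x_{Pike}.
Setting x_{Largo} = x_{Pike} in the reaction function: x_{Largo} = 70.25 − 0.25x_{Largo}, so x_{Largo} = 70.25 / 1.25 = 56.2.
P_{Largo} = 358 − 2·56.2 − 56.2 = 189.4.
Profit = (189.4 − 77)·56.2 = 6316.88.

6316.88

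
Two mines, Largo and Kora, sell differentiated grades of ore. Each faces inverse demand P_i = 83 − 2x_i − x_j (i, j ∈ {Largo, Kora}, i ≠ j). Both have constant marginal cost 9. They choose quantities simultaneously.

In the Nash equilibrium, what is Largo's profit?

Mine Largo's profit: π = x_{Largo}(83 − 2x_{Largo} − x_{Kora}) − 9x_{Largo}.
∂π/∂x_{Largo} = 74 − 4x_{Largo} − x_{Kora} = 0 ⇒ x_{Largo} = 18.5 − 0.25x_{Kora}.
Setting x_{Largo} = x_{Kora} in the reaction function: x_{Largo} = 18.5 − 0.25x_{Largo}, so x_{Largo} = 18.5 / 1.25 = 14.8.
P_{Largo} = 83 − 2·14.8 − 14.8 = 38.6.
Profit = (38.6 − 9)·14.8 = 438.08.

438.08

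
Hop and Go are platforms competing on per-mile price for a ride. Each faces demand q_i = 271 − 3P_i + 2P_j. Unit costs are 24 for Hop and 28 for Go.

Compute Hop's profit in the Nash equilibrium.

Hop's profit: π = (P_{Hop} − 24)(271 − 3P_{Hop} + 2P_{Go}).
∂π/∂P_{Hop} = 343 − 6P_{Hop} + 2P_{Go} = 0 ⇒ P_{Hop} = 343/6 + (1/3)P_{Go}.
Similarly P_{Go} = 355/6 + (1/3)P_{Hop}.
Substituting the second reaction function into the first: P_{Hop} = 343/6 + (1/3)(355/6 + (1/3)P_{Hop}), which gives (8/9)P_{Hop} = 692/9 ⇒ P_{Hop} = 86.5.
Then P_{Go} = 355/6 + (1/3)·86.5 = 88.
q_{Hop} = 271 − 3·86.5 + 2·88 = 187.5.
Profit = (86.5 − 24)·187.5 = 11718.75.

11718.75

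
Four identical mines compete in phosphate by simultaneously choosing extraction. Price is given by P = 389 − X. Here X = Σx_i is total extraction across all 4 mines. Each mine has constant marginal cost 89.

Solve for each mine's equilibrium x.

60

A representative mine's profit is π_i = x_i(389 − X) − 89x_i, with X = x_i + Σ_{j≠i} x_j.
First-order condition: 300 − 2x_i − Σ_{j≠i} x_j = 0.
With identical mines, set every x_j = x: then 300 − 2x − 3x = 0, i.e. x = 300/5 = 60.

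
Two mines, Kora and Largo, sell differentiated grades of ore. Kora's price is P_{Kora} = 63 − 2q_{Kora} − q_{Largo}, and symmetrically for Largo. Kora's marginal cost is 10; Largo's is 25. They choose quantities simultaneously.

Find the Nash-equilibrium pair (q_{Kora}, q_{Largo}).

11.6, 6.6

Mine Kora's profit: π = q_{Kora}(63 − 2q_{Kora} − q_{Largo}) − 10q_{Kora}.
∂π/∂q_{Kora} = 53 − 4q_{Kora} − q_{Largo} = 0 ⇒ q_{Kora} = 13.25 − 0.25q_{Largo}.
Similarly q_{Largo} = 9.5 − 0.25q_{Kora}.
Plugging q_{Largo} into Kora's best response: q_{Kora} = 13.25 − 0.25(9.5 − 0.25q_{Kora}) ⇒ 0.9375q_{Kora} = 10.875, so q_{Kora} = 11.6.
Then q_{Largo} = 9.5 − 0.25·11.6 = 6.6.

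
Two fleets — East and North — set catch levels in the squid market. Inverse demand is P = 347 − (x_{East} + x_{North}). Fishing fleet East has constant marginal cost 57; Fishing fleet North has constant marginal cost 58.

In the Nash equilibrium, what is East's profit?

9409

Fishing fleet East's profit: π = x_{East}(347 − (x_{East} + x_{North})) − 57x_{East}.
∂π/∂x_{East} = 290 − 2x_{East} − x_{North} = 0, so x_{East} = 145 − 0.5x_{North}.
By the same steps for North: x_{North} = 144.5 − 0.5x_{East}.
Solving the two reaction functions simultaneously: (1 − (−0.5)(−0.5))x_{East} = 145 − 0.5·144.5, so 0.75x_{East} = 72.75 and x_{East} = 97.
Then x_{North} = 144.5 − 0.5·97 = 96.
Price P = 347 − 193 = 154.
East's profit: (154 − 57)·97 = 9409.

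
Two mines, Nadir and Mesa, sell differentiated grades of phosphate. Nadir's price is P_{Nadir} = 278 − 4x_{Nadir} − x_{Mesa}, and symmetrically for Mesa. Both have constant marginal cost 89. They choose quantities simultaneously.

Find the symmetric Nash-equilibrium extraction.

21

Mine Nadir's profit: π = x_{Nadir}(278 − 4x_{Nadir} − x_{Mesa}) − 89x_{Nadir}.
∂π/∂x_{Nadir} = 189 − 8x_{Nadir} − x_{Mesa} = 0 ⇒ x_{Nadir} = 23.625 − 0.125x_{Mesa}.
By symmetry x_{Mesa} = x_{Nadir}; substituting into the reaction function, 1.125x_{Nadir} = 23.625 and x_{Nadir} = 21.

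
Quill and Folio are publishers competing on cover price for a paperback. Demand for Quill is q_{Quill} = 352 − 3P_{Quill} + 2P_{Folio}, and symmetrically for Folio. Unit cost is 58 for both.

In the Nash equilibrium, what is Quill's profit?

Quill's profit: π = (P_{Quill} − 58)(352 − 3P_{Quill} + 2P_{Folio}).
∂π/∂P_{Quill} = 526 − 6P_{Quill} + 2P_{Folio} = 0 ⇒ P_{Quill} = 263/3 + (1/3)P_{Folio}.
By symmetry P_{Folio} = P_{Quill}; substituting into the reaction function, (2/3)P_{Quill} = 263/3 and P_{Quill} = 131.5.
q_{Quill} = 352 − 3·131.5 + 2·131.5 = 220.5.
Profit = (131.5 − 58)·220.5 = 16206.75.

16206.75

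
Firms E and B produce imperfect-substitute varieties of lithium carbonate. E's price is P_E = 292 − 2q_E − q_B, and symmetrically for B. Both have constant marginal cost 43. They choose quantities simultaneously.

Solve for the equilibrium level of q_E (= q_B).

49.8

Firm E's profit: π = q_E(292 − 2q_E − q_B) − 43q_E.
∂π/∂q_E = 249 − 4q_E − q_B = 0 ⇒ q_E = 62.25 − 0.25q_B.
By symmetry q_B = q_E; substituting into the reaction function, 1.25q_E = 62.25 and q_E = 49.8.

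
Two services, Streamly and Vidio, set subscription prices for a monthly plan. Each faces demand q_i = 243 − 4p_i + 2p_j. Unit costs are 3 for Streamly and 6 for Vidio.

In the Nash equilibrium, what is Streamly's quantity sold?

Streamly's profit: π = (p_{Streamly} − 3)(243 − 4p_{Streamly} + 2p_{Vidio}).
∂π/∂p_{Streamly} = 255 − 8p_{Streamly} + 2p_{Vidio} = 0 ⇒ p_{Streamly} = 31.875 + 0.25p_{Vidio}.
Similarly p_{Vidio} = 33.375 + 0.25p_{Streamly}.
Solving the two reaction functions simultaneously: (1 − (0.25)(0.25))p_{Streamly} = 31.875 + 0.25·33.375, so 0.9375p_{Streamly} = 1287/32 and p_{Streamly} = 42.9.
Then p_{Vidio} = 33.375 + 0.25·42.9 = 44.1.
q_{Streamly} = 243 − 4·42.9 + 2·44.1 = 159.6.

159.6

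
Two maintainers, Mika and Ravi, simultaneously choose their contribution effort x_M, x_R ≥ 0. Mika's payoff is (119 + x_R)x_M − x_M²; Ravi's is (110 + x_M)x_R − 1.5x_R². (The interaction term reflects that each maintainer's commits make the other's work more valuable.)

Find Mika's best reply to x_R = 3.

61

Expanding Mika's payoff: 119x_M + x_Rx_M − x_M².
∂π/∂x_M = 119 + x_R − 2x_M = 0, so x_M = 59.5 + 0.5x_R.
At x_R = 3: x_M = 59.5 + 0.5·3 = 61.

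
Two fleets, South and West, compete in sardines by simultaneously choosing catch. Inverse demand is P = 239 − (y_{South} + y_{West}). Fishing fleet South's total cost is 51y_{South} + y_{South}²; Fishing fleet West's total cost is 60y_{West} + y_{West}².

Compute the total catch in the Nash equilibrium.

Fishing fleet South's profit: π = y_{South}(239 − (y_{South} + y_{West})) − 51y_{South} − y_{South}².
∂π/∂y_{South} = 188 − 4y_{South} − y_{West} = 0, so y_{South} = 47 − 0.25y_{West}.
By the same steps for West: y_{West} = 44.75 − 0.25y_{South}.
Plugging y_{West} into South's best response: y_{South} = 47 − 0.25(44.75 − 0.25y_{South}) ⇒ 0.9375y_{South} = 35.8125, so y_{South} = 38.2.
Then y_{West} = 44.75 − 0.25·38.2 = 35.2.
Total catch: 38.2 + 35.2 = 73.4.

73.4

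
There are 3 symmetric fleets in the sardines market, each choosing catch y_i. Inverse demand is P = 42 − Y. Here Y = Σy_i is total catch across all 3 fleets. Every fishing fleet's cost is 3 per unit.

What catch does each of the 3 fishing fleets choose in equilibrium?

A representative fishing fleet's profit is π_i = y_i(42 − Y) − 3y_i, with Y = y_i + Σ_{j≠i} y_j.
First-order condition: 39 − 2y_i − Σ_{j≠i} y_j = 0.
With identical fishing fleets, set every y_j = y: then 39 − 2y − 2y = 0, i.e. y = 39/4 = 9.75.

9.75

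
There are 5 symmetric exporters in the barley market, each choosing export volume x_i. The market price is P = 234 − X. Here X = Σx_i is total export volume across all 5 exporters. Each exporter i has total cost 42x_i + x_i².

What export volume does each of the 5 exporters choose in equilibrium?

24

A representative exporter's profit is π_i = x_i(234 − X) − 42x_i − x_i², with X = x_i + Σ_{j≠i} x_j.
First-order condition: 192 − 4x_i − Σ_{j≠i} x_j = 0.
In a symmetric equilibrium every exporter chooses the same x, so Σ_{j≠i} x_j = 4x. The condition becomes 192 − 8x = 0, giving x = 192/8 = 24.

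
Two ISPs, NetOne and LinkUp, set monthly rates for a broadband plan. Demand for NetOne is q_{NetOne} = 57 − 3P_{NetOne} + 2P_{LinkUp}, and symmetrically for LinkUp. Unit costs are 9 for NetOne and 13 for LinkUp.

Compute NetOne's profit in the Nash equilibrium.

487.6875

NetOne's profit: π = (P_{NetOne} − 9)(57 − 3P_{NetOne} + 2P_{LinkUp}).
∂π/∂P_{NetOne} = 84 − 6P_{NetOne} + 2P_{LinkUp} = 0 ⇒ P_{NetOne} = 14 + (1/3)P_{LinkUp}.
Similarly P_{LinkUp} = 16 + (1/3)P_{NetOne}.
Solving the two reaction functions simultaneously: (1 − (1/3)(1/3))P_{NetOne} = 14 + (1/3)·16, so (8/9)P_{NetOne} = 58/3 and P_{NetOne} = 21.75.
Then P_{LinkUp} = 16 + (1/3)·21.75 = 23.25.
q_{NetOne} = 57 − 3·21.75 + 2·23.25 = 38.25.
Profit = (21.75 − 9)·38.25 = 487.6875.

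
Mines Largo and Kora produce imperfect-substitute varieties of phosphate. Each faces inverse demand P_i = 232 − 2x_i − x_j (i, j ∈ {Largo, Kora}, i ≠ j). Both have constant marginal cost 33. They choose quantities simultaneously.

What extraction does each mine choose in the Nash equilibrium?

Mine Largo's profit: π = x_{Largo}(232 − 2x_{Largo} − x_{Kora}) − 33x_{Largo}.
∂π/∂x_{Largo} = 199 − 4x_{Largo} − x_{Kora} = 0 ⇒ x_{Largo} = 49.75 − 0.25x_{Kora}.
By symmetry x_{Kora} = x_{Largo}; substituting into the reaction function, 1.25x_{Largo} = 49.75 and x_{Largo} = 39.8.

39.8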